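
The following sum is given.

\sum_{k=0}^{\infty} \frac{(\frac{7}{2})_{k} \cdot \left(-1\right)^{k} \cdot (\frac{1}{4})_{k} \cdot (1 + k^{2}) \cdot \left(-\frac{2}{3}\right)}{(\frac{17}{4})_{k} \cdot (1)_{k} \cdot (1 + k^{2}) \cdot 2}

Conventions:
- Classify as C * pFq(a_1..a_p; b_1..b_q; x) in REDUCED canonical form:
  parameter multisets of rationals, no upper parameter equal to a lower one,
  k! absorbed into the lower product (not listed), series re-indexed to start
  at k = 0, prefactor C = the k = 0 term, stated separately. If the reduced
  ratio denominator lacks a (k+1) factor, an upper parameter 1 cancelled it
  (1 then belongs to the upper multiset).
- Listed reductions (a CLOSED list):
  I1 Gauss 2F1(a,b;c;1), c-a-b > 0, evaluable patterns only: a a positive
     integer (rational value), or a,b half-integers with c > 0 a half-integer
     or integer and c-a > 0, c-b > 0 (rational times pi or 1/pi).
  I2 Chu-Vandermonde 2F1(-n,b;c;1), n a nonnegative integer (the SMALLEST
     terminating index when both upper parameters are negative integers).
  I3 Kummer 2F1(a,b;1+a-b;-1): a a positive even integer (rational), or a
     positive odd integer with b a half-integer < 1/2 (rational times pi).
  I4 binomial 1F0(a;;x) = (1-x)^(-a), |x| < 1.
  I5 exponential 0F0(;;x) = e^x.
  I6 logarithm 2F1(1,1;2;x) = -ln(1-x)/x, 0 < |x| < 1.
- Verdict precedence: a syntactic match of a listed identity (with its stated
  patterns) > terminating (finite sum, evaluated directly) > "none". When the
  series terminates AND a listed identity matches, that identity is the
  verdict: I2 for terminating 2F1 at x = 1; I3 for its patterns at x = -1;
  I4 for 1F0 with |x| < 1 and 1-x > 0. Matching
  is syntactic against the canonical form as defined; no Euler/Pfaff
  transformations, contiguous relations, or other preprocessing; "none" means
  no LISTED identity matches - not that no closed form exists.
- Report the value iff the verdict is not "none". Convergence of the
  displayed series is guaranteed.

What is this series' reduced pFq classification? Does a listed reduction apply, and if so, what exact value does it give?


Reduced: x = -1, 2F1, upper = {\frac{1}{4}, \frac{7}{2}}, lower = {\frac{17}{4}}, C = -\frac{1}{3}. Verdict: none - this 2F1 at x = -1 matches no listed pattern, and upper {\frac{1}{4}, \frac{7}{2}} holds no stopper.

First insight: x = -1 and k^2 + 1 divides numerator and denominator alike; C = -1/3 after cancelling.
Consecutive-term ratio: r(k) = -1 * (k+\frac{1}{4}) (k+\frac{7}{2}) / [(k+\frac{17}{4}) (k+1)] ; factor over Q: parameters, x = -1, and C = -\frac{1}{3}.


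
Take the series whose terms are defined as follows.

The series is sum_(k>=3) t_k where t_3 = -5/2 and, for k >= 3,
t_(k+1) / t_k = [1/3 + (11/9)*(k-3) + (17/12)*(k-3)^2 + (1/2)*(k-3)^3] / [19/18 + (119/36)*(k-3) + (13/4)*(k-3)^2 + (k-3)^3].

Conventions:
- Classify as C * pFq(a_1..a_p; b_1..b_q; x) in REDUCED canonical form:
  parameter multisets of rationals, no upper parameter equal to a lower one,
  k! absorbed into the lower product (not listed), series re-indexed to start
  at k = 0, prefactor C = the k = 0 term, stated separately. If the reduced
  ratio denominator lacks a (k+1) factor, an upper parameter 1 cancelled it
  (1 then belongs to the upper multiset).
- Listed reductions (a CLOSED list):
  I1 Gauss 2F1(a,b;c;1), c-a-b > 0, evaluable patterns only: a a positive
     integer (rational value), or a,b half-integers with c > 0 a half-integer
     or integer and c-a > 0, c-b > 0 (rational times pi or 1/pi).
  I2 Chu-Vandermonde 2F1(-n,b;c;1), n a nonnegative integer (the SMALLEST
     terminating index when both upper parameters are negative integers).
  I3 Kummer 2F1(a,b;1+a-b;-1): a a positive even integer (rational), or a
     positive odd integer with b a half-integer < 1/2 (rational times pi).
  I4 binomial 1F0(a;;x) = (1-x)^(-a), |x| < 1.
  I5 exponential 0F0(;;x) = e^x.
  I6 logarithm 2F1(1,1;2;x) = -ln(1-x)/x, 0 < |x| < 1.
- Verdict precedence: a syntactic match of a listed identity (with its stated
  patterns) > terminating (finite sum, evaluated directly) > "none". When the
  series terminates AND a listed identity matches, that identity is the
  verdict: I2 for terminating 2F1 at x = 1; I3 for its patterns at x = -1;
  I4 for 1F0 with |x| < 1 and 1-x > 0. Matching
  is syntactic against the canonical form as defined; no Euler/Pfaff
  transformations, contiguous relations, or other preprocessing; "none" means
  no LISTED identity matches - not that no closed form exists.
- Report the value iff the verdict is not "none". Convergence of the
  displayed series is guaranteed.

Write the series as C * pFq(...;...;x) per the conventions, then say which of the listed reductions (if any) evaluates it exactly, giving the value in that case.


First insight: t_0 being -5/2, roots of the ratio polynomials (prefactor -5/2) are the negated parameters.
Term ratio: r(k) = (1/2) * (k+2/3) (k+3/2) / [(k+19/12) (k+1)] ; factor over Q: parameters, x = (1/2), and C = -5/2.

This is -5/2 * 2F1(2/3, 3/2; 19/12; 1/2) in reduced canonical form. Verdict: none. No listed pattern accepts 2F1(2/3, 3/2; 19/12; 1/2).


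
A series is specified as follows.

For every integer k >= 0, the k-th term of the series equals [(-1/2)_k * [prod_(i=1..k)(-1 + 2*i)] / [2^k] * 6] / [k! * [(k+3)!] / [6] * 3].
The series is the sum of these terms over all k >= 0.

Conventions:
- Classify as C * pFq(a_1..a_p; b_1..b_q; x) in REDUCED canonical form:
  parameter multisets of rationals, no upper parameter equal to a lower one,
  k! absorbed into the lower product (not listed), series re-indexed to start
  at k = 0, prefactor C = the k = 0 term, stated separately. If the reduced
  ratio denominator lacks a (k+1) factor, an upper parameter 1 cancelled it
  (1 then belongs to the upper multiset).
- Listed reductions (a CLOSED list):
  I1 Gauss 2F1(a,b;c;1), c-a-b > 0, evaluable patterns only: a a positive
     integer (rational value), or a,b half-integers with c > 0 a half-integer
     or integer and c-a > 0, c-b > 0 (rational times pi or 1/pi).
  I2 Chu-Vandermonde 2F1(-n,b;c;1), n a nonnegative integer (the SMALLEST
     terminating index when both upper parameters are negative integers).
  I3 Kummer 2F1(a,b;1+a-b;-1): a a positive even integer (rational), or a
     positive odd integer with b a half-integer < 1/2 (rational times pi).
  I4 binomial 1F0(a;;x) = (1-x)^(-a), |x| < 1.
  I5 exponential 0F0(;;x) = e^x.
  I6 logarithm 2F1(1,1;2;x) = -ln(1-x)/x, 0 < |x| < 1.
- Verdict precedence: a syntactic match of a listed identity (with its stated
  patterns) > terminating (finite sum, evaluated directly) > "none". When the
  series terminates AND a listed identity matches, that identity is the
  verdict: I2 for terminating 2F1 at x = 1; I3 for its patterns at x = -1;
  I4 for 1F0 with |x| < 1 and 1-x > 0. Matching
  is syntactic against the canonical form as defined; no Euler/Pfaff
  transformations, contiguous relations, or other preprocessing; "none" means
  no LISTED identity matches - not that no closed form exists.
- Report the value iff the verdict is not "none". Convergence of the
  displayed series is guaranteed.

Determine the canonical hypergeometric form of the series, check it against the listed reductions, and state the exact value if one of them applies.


Canonical form: C = 2 times 2F1 with upper {-1/2, 1/2}, lower {4}, x = 1. Verdict at x = 1: the half-integer Gauss pattern (I1) matches (x = 1; upper {-1/2, 1/2} half-integers, c = 4 in the evaluable pattern). Its exact value is (1024/175) / pi.

Key step: x = 1 and the odd product 1*3*...*(2k-1) (C = 2) is 2^k (1/2)_k.
Step ratio: r(k) = 1 * (k-1/2) (k+1/2) / [(k+4) (k+1)] ; factor over Q: parameters, x = 1, and C = 2.


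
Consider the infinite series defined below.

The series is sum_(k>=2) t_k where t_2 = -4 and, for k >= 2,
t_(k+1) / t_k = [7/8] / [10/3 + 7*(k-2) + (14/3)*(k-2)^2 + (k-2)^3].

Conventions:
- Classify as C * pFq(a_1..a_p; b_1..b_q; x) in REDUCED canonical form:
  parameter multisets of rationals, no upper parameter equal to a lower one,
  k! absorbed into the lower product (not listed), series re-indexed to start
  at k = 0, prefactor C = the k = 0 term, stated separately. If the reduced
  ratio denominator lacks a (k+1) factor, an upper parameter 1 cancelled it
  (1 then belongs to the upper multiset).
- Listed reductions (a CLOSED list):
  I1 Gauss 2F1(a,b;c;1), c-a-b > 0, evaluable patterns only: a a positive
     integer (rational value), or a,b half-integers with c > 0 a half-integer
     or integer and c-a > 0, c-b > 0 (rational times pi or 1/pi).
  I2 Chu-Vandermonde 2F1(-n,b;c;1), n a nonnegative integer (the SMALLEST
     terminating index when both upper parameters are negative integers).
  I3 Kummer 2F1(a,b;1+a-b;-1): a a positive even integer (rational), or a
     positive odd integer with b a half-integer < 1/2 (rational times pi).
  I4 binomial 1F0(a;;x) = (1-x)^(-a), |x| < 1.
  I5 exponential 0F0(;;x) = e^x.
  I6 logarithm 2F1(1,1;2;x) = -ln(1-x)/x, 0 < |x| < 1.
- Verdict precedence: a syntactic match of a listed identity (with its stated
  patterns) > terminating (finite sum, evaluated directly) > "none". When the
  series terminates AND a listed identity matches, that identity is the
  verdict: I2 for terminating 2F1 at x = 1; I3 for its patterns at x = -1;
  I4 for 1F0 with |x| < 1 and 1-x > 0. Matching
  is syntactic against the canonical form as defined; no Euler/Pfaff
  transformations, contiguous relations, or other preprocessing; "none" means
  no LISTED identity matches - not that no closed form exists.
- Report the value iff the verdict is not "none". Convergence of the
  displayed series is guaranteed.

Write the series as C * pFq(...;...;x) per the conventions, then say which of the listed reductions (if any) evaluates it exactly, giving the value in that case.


Classification (C = -4): 0F2 with upper {-}, lower {5/3, 2}, argument x = 7/8. Verdict: none - at argument 7/8 the multisets {-} ; {5/3, 2} match no listed identity.

Key observation: with t_0 = -4, factor the ratio over Q (C = -4): negated roots = parameters.
Term ratio: r(k) = (7/8) * 1 / [(k+5/3) (k+2) (k+1)] - poly over poly, x = (7/8) from leading terms; C = -4 at k = 0.


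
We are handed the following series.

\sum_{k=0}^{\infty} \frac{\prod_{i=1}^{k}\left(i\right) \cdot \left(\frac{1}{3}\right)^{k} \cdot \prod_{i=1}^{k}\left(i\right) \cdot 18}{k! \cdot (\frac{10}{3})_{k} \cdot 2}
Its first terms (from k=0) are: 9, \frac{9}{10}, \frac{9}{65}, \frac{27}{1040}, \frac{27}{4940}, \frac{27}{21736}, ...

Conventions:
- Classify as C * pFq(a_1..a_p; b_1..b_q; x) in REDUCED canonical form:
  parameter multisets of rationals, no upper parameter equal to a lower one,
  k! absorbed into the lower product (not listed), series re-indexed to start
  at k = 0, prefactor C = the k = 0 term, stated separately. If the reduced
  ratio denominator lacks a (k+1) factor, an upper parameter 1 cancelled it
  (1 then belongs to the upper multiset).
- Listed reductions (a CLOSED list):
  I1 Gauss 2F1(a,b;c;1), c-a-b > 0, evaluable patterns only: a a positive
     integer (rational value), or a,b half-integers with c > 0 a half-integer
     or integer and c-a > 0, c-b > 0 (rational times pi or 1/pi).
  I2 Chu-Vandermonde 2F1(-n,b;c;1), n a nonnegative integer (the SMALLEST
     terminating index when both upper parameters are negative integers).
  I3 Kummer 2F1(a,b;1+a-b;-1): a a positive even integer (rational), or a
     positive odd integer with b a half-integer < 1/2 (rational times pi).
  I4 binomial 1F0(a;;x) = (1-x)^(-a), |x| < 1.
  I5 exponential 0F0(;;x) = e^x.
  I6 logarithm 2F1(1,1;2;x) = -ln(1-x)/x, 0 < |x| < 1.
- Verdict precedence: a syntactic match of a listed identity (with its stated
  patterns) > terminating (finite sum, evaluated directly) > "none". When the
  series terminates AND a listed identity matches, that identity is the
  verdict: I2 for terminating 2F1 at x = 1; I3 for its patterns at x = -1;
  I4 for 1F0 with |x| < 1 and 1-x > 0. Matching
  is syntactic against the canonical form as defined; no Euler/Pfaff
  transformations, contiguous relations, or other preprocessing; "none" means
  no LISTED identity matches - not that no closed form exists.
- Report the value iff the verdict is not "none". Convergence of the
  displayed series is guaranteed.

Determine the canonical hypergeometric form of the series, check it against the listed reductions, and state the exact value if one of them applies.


At argument \frac{1}{3}: a 2F1 with upper {1, 1}, lower {\frac{10}{3}}, scaled by C = 9. Verdict: none here - no I1-I6 shape fits x = \frac{1}{3} with lower {\frac{10}{3}}.

Structural cue: from the first term 9: the running product (C = 9) telescopes to a rising factorial.
Adjacent-term ratio: r(k) = \frac{1}{3} * (k+1) (k+1) / [(k+\frac{10}{3}) (k+1)] - poly over poly, x = \frac{1}{3} from leading terms; C = 9 at k = 0.


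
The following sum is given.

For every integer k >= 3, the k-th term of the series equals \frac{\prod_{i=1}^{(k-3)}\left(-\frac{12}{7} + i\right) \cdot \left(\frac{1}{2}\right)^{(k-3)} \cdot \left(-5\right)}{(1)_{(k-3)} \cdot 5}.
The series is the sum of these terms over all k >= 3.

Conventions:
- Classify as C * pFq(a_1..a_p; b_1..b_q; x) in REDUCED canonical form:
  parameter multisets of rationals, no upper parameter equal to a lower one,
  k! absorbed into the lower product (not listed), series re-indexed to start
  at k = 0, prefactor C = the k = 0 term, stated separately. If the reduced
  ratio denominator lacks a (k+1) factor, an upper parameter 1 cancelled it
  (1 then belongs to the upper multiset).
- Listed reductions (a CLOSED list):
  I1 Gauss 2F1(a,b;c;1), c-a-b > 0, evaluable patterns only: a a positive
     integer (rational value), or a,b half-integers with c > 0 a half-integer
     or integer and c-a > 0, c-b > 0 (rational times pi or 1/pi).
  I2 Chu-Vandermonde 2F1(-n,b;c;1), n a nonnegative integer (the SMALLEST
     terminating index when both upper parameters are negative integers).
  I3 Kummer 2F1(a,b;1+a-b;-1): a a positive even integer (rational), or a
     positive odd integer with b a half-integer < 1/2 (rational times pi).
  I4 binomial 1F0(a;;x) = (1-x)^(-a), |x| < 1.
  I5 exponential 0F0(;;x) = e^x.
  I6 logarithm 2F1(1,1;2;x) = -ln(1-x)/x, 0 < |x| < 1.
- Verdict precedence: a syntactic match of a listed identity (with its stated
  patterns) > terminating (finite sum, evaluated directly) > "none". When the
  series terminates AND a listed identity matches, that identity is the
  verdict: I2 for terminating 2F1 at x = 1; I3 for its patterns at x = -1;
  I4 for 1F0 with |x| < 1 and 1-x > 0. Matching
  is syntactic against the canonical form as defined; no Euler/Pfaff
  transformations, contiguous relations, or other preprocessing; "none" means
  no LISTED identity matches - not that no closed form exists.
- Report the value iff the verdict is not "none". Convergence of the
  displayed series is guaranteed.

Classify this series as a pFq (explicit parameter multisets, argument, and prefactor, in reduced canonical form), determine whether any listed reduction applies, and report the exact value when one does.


This is -1 * 1F0(-\frac{5}{7}; -; \frac{1}{2}) in reduced canonical form. Verdict: binomial (I4) matches (the 1F0 binomial series: exponent 5/7, x = \frac{1}{2}). Its exact value is \left(-1\right) \cdot \left(\frac{1}{2}\right)^{\frac{5}{7}}.

Key step: t_0 being -1, the constant factors (prefactor -1) combine into one prefactor.
Step ratio: r(k) = \frac{1}{2} * (k-\frac{5}{7}) / [(k+1)] ; factor over Q: parameters, x = \frac{1}{2}, and C = -1.


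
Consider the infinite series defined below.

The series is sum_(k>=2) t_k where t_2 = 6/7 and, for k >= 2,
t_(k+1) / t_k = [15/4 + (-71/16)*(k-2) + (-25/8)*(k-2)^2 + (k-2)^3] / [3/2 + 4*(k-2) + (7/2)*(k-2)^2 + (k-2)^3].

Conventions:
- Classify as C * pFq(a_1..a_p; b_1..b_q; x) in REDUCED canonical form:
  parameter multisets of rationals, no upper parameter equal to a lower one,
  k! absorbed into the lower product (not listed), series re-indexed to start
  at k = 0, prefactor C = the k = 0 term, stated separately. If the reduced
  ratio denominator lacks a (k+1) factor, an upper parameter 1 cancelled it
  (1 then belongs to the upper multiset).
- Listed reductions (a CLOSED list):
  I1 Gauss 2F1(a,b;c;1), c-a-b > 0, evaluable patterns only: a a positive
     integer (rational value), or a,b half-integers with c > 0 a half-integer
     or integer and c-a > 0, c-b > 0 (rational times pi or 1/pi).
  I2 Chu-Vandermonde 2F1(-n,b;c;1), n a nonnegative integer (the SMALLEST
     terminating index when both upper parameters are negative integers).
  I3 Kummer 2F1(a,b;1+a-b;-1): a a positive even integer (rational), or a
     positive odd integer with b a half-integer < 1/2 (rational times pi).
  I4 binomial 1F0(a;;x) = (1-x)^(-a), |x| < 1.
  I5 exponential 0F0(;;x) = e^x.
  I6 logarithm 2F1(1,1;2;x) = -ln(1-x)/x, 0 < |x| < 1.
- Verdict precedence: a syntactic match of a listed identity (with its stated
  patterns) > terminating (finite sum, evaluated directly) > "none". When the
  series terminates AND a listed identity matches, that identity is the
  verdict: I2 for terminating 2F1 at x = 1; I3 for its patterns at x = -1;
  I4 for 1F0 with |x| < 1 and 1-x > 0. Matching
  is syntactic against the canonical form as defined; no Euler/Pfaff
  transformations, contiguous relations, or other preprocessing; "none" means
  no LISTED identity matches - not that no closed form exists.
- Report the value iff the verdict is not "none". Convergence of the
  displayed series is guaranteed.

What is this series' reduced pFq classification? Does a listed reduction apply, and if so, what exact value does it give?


With C = 6/7: the canonical form is 2F1(-4, -5/8; 1; 1). Verdict (x = 1): the Chu-Vandermonde identity I2 applies (terminating 2F1 at x = 1 with n = 4, b = -5/8, c = 1). Value: 41847/16384.

Key step: from the first term 6/7: the expanded ratio factors over Q; C = 6/7, roots give parameters.
Adjacent-term ratio: r(k) = 1 * (k-4) (k-5/8) / [(k+1) (k+1)] - rational in k, leading ratio 1; with t_0 = 6/7, classification follows.


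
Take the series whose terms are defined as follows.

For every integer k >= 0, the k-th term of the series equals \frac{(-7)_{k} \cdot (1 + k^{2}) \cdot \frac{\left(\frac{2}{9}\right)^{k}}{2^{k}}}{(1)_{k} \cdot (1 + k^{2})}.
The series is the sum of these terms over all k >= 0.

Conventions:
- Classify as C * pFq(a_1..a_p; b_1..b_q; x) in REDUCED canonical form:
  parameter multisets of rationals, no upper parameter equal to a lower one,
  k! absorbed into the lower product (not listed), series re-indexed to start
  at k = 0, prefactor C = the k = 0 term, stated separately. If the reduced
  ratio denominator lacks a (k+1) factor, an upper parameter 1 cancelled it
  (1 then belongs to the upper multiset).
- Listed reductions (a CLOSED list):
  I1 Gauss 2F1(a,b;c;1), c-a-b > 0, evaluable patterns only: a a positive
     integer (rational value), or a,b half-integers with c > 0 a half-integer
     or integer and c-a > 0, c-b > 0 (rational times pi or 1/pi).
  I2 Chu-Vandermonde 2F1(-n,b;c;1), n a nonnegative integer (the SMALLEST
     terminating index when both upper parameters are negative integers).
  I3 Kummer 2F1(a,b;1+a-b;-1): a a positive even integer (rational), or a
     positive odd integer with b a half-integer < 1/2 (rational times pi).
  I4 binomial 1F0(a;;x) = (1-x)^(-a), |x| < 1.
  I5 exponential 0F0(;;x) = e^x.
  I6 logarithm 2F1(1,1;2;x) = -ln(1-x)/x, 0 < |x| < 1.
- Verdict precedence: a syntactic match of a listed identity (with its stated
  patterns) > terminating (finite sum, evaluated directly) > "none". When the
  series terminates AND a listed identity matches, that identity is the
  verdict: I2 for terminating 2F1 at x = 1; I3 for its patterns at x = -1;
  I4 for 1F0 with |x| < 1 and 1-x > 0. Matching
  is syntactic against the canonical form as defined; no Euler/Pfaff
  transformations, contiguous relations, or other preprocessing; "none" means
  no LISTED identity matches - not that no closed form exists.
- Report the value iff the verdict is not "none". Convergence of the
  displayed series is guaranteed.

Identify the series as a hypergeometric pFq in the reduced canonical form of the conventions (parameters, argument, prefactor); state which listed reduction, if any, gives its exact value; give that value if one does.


Canonical form: C = 1 times 1F0 with upper {-7}, lower {-}, x = \frac{1}{9}. Verdict (x = \frac{1}{9}): the I4 binomial reduction applies (the 1F0 binomial series: exponent 7, x = \frac{1}{9}). Hence: \frac{2097152}{4782969}.

Structural cue: from the first term 1: (1)_k (C = 1) is k! itself.
Step ratio: r(k) = \frac{1}{9} * (k-7) / [(k+1)] - poly over poly, x = \frac{1}{9} from leading terms; C = 1 at k = 0.


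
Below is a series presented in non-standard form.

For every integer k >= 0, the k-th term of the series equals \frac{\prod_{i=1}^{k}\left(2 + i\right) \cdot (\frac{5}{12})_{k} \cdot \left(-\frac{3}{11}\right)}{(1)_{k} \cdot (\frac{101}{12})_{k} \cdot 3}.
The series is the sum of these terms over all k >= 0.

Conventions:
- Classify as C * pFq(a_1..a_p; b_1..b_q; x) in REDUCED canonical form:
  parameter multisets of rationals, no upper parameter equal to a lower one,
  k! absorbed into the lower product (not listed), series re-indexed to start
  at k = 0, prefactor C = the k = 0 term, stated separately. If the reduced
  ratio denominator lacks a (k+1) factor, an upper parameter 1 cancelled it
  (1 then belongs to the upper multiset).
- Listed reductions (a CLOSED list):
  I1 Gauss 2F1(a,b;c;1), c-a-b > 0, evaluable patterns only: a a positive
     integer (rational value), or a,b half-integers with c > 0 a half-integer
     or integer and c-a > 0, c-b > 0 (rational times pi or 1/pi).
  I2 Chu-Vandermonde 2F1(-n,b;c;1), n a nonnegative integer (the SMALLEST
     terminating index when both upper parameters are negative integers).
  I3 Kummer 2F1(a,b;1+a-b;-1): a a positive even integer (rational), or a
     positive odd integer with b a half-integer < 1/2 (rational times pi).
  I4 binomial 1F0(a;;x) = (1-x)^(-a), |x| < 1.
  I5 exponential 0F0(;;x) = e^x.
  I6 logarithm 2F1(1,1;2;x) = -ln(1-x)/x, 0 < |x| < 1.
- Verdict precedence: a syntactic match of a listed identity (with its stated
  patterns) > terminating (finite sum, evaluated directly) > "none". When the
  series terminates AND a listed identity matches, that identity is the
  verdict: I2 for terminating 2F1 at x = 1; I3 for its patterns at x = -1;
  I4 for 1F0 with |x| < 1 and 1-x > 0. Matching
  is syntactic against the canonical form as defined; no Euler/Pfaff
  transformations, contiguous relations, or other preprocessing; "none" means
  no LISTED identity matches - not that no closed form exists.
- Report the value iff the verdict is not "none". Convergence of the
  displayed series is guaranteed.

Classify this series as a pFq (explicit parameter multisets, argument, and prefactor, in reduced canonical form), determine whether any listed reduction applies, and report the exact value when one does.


Prefactor -\frac{1}{11}, argument 1: 2F1 with upper {\frac{5}{12}, 3} over lower {\frac{101}{12}}. Verdict (x = 1): the Gauss summation I1 applies (x = 1: the Gamma ratio telescopes since c-a-b = 5 > 0 and a = 3 in Z>0). Its exact value is -\frac{1157}{10368}.

Key step: with t_0 = -\frac{1}{11}, (1)_k (prefactor -1/11) is k! itself.
Step ratio: r(k) = 1 * (k+\frac{5}{12}) (k+3) / [(k+\frac{101}{12}) (k+1)] ; factor over Q: parameters, x = 1, and C = -\frac{1}{11}.


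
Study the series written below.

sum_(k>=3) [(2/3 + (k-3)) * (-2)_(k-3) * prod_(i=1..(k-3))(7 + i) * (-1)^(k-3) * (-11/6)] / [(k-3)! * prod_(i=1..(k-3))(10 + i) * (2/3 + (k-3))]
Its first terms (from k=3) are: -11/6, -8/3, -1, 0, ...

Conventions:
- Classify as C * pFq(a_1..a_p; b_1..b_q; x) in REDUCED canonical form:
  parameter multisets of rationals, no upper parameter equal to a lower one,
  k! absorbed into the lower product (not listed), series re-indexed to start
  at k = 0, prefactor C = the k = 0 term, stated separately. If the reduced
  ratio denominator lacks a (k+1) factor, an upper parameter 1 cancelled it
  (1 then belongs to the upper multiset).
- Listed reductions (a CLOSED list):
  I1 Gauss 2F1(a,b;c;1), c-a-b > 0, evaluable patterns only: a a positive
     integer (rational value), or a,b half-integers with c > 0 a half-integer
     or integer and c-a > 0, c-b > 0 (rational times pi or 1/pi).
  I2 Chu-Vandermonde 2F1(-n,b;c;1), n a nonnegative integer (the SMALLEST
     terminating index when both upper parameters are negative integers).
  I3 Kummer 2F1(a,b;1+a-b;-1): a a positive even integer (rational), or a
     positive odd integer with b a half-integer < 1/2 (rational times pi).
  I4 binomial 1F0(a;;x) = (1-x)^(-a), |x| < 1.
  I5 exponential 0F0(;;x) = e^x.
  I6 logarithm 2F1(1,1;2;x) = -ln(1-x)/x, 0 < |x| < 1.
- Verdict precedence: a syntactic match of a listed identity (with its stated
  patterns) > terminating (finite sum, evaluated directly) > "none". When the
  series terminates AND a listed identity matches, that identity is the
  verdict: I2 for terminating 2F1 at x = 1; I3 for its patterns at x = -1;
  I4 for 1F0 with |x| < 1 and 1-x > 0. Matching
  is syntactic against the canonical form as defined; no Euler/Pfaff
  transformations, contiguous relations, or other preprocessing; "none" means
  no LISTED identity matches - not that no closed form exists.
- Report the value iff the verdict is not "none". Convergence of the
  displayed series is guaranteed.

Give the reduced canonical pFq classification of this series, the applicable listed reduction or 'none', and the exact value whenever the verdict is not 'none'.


First insight: x = (-1) and k + 2/3 divides numerator and denominator alike; C = -11/6 after cancelling.
Step ratio: r(k) = (-1) * (k-2) (k+8) / [(k+11) (k+1)] - rational in k, leading ratio (-1); with t_0 = -11/6, classification follows.

This is -11/6 * 2F1(-2, 8; 11; -1) in reduced canonical form. Verdict: this is Kummer's theorem (I3) (x = -1; c = 11 equals 1+a-b for upper {-2, 8}: listed pattern). Hence: -11/2.


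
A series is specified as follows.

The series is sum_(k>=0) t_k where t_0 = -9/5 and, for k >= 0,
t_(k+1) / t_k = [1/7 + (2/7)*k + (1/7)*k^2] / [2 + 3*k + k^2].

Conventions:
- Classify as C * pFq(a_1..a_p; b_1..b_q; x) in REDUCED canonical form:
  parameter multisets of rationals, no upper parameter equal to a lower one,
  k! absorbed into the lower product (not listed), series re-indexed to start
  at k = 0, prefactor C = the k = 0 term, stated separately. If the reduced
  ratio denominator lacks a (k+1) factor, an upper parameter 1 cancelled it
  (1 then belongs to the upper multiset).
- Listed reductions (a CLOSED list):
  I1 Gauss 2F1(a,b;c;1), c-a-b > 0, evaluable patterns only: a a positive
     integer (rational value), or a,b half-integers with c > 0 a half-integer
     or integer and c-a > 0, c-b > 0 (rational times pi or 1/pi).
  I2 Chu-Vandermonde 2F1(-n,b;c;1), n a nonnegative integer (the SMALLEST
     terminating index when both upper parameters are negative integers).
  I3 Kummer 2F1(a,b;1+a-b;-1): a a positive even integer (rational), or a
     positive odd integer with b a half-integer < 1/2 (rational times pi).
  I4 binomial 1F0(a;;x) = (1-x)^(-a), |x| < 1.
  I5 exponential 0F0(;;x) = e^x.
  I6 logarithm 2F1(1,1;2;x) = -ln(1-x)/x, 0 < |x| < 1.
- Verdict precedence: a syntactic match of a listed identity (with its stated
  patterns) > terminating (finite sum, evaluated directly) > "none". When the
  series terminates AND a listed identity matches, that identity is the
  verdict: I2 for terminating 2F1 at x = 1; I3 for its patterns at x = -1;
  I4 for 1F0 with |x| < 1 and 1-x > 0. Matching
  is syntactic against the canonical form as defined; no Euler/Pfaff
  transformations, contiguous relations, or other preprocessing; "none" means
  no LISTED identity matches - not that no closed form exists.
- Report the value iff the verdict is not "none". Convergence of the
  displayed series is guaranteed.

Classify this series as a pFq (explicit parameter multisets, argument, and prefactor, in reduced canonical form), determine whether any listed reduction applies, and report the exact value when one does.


With C = -9/5: the canonical form is 2F1(1, 1; 2; 1/7). Verdict (x = 1/7): logarithm (I6) applies (the logarithm: parameters (1,1;2), x = 1/7). Sum: (63/5) * ln(6/7).

First insight: t_0 being -9/5, roots of the ratio polynomials (C = -9/5, x = 1/7) are the negated parameters.
Adjacent-term ratio: r(k) = (1/7) * (k+1) (k+1) / [(k+2) (k+1)] - poly over poly, x = (1/7) from leading terms; C = -9/5 at k = 0.


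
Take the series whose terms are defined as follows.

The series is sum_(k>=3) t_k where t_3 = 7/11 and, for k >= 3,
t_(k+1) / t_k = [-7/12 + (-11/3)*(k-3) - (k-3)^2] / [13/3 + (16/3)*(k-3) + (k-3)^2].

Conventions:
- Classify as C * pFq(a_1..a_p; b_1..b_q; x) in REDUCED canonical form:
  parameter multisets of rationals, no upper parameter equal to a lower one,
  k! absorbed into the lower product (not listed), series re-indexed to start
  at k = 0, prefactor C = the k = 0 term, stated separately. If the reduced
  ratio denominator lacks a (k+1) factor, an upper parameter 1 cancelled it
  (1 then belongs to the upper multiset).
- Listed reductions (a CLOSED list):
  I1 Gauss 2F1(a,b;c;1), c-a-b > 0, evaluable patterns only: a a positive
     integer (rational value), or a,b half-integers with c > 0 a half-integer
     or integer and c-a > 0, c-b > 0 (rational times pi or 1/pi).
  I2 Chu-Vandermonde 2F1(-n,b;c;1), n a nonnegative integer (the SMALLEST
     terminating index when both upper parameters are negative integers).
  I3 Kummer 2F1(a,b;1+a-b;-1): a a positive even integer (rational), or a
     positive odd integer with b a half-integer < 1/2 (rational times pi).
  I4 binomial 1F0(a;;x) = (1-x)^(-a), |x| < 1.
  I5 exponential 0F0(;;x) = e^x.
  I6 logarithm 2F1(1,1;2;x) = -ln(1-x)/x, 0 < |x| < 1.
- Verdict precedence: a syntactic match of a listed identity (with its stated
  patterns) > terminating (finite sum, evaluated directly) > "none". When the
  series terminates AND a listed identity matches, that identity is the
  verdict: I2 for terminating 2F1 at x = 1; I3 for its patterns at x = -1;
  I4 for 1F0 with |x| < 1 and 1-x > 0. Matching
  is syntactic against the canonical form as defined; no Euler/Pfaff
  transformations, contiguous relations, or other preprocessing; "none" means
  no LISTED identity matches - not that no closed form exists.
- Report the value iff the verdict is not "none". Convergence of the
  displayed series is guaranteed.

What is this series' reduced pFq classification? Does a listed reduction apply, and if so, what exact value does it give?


Reduced: x = -1, 2F1, upper = {1/6, 7/2}, lower = {13/3}, C = 7/11. Verdict: none here - no I1-I6 shape fits x = -1 with lower {13/3}.

Key observation: with t_0 = 7/11, the expanded ratio factors over Q; prefactor 7/11, roots give parameters.
Ratio: r(k) = (-1) * (k+1/6) (k+7/2) / [(k+13/3) (k+1)] - rational in k. x = (-1); t_0 = 7/11; negate the roots.


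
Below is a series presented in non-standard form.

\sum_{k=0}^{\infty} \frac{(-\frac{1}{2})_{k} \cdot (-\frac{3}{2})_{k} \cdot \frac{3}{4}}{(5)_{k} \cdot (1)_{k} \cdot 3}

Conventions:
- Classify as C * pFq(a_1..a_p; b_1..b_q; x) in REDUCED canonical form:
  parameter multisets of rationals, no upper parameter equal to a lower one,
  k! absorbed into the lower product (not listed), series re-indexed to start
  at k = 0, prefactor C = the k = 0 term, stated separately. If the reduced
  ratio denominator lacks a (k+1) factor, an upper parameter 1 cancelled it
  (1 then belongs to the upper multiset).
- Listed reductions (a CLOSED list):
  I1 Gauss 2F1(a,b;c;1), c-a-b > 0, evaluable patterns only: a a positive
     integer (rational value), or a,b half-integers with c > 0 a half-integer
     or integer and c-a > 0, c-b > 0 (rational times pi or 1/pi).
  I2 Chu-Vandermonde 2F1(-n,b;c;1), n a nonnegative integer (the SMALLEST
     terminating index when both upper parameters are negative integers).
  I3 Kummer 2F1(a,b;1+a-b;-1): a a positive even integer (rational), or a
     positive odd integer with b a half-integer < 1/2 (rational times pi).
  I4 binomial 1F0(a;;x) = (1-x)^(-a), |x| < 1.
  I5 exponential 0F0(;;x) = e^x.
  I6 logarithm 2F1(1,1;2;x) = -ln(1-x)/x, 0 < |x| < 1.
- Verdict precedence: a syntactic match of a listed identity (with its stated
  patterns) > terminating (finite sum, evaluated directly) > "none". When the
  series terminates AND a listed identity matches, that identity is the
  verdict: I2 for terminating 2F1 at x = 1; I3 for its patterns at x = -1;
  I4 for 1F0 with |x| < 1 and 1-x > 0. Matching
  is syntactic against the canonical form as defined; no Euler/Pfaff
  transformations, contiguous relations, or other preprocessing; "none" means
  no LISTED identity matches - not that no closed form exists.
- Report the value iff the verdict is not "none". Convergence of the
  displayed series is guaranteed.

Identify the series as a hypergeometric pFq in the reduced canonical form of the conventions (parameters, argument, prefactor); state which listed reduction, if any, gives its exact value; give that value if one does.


Prefactor \frac{1}{4}, argument 1: 2F1 with upper {-\frac{3}{2}, -\frac{1}{2}} over lower {5}. Verdict: the half-integer Gauss pattern (I1) matches (x = 1; upper {-\frac{3}{2}, -\frac{1}{2}} half-integers, c = 5 in the evaluable pattern). Value: \frac{65536}{72765} / \pi.

First insight: from the first term \frac{1}{4}: the constant factors (prefactor 1/4) combine into one prefactor.
Term ratio: r(k) = 1 * (k-\frac{3}{2}) (k-\frac{1}{2}) / [(k+5) (k+1)] - rational in k, leading ratio 1; with t_0 = \frac{1}{4}, classification follows.


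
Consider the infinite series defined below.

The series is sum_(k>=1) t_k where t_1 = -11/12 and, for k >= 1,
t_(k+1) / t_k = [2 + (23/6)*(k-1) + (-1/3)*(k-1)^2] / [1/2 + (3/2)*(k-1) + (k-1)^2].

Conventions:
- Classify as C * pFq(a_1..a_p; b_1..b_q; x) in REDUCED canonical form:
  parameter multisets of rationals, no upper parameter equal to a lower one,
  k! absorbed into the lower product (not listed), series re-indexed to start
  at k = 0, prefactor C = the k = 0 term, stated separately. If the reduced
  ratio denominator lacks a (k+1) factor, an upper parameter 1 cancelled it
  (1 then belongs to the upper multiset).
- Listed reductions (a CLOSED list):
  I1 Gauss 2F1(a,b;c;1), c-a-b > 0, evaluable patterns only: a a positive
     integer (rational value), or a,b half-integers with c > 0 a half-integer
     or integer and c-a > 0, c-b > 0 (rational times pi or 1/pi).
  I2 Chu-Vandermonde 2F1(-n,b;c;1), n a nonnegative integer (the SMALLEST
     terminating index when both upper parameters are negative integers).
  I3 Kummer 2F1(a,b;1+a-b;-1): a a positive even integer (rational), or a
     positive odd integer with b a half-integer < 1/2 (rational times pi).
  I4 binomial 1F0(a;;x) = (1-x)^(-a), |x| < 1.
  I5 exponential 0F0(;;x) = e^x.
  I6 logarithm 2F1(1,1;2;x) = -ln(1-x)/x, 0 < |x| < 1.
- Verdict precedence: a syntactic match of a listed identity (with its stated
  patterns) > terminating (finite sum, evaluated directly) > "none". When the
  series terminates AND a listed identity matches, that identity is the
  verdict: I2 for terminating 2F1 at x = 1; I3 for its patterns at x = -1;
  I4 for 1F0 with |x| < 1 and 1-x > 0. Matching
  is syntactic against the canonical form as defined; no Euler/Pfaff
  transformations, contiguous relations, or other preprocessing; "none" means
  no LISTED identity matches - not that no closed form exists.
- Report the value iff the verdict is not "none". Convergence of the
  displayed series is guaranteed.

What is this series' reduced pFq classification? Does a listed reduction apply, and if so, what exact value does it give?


The series (x = -1/3) is 1F0: upper {-12}, lower {-}, prefactor -11/12. Verdict: the I4 binomial reduction applies (the 1F0 binomial series: exponent 12, x = -1/3). Hence: -46137344/1594323.

The tell: t_0 = -11/12 here, and cancel k + 1/2 from the displayed ratio first; then C = -11/12.
Consecutive-term ratio: r(k) = (-1/3) * (k-12) / [(k+1)] - rational; roots negated = parameters, x = (-1/3), C = -11/12.


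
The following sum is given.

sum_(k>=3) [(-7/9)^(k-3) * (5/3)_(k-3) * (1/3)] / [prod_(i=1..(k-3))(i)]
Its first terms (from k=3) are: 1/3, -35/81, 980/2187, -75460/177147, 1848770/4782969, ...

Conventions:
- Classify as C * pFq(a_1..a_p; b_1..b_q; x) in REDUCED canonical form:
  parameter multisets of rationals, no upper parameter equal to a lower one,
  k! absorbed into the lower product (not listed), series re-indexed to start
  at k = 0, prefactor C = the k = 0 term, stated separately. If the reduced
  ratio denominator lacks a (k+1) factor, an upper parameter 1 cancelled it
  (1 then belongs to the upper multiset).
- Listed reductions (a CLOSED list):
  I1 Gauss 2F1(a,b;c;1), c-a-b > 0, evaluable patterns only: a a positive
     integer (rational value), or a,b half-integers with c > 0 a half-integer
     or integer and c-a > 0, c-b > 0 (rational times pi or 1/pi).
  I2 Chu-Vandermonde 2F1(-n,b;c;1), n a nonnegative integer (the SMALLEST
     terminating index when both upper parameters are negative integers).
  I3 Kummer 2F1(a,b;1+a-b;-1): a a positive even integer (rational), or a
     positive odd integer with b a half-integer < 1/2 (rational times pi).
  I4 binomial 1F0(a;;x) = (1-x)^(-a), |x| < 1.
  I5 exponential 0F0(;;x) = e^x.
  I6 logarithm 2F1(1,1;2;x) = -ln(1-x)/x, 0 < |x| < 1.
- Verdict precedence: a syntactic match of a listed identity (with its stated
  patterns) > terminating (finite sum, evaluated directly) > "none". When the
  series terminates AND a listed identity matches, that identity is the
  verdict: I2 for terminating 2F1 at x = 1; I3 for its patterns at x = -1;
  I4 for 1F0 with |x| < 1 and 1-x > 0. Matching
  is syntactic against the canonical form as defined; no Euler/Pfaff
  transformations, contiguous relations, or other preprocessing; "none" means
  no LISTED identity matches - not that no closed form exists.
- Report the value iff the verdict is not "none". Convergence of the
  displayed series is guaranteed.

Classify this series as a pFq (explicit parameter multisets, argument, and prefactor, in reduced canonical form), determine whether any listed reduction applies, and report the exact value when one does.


This is 1/3 * 1F0(5/3; -; -7/9) in reduced canonical form. Verdict at x = -7/9: the I4 binomial reduction matches (the 1F0 binomial series: exponent -5/3, x = -7/9). Hence: (1/3) * (16/9)^(-5/3).

Structural cue: t_0 being 1/3, the product of the first k integers (C = 1/3) is k!.
Step ratio: r(k) = (-7/9) * (k+5/3) / [(k+1)] - rational in k. x = (-7/9); t_0 = 1/3; negate the roots.


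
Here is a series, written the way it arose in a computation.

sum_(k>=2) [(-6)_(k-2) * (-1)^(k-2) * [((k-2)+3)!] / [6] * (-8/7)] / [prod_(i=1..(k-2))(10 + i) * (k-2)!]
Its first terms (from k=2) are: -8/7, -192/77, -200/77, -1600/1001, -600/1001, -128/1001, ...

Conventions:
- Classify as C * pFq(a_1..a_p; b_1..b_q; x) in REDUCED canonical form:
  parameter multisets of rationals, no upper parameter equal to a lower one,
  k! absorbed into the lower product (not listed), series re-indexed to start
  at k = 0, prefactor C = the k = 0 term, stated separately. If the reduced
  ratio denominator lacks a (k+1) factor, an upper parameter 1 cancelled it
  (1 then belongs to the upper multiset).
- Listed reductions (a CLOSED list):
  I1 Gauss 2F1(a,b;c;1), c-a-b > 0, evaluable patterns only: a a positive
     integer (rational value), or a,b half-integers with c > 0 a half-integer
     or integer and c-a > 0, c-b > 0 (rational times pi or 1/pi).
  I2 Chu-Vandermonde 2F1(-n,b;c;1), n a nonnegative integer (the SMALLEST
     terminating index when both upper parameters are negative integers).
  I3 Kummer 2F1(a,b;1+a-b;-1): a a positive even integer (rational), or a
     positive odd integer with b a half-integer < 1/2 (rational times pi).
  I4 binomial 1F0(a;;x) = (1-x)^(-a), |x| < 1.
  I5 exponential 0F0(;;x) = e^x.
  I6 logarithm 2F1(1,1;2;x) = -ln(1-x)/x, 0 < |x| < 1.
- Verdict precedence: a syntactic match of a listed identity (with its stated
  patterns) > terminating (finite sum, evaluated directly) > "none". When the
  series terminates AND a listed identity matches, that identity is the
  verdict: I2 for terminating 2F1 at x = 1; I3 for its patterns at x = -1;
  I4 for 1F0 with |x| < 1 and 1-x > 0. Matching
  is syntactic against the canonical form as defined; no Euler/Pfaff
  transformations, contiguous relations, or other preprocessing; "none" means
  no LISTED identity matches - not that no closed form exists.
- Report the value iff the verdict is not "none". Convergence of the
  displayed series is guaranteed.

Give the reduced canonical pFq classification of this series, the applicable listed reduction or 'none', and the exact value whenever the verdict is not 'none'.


The tell: with t_0 = -8/7, the lower running product (prefactor -8/7) is a rising factorial.
Adjacent-term ratio: r(k) = (-1) * (k-6) (k+4) / [(k+11) (k+1)] - rational; roots negated = parameters, x = (-1), C = -8/7.

The series (x = -1) is 2F1: upper {-6, 4}, lower {11}, prefactor -8/7. Verdict: this is the Kummer evaluation I3 (x = -1; c = 11 equals 1+a-b for upper {-6, 4}: listed pattern). Value: -60/7.
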